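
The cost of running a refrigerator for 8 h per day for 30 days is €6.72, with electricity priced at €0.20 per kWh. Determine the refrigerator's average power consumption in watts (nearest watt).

Energy = €6.72 ÷ €0.20/kWh = 33.6 kWh
Runtime = 8 h/day × 30 days = 240 h
Power = 33.6 kWh ÷ 240 h = 0.14 kW = 140 W

140 W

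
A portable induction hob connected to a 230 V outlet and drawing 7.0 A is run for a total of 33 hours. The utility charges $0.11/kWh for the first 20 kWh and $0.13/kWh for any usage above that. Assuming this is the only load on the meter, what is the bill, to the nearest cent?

Power = 7.0 A × 230 V = 1610 W = 1.61 kW
Energy = 1.61 kW × 33 h = 53.13 kWh
Tier 1 (0–20 kWh): 20 × $0.11 = $2.2
Above 20 kWh: 33.13 × $0.13 = $4.3069
Bill = $6.51

$6.51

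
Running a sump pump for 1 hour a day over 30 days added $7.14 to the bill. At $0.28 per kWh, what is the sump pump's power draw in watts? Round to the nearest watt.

850 W

Energy = $7.14 ÷ $0.28/kWh = 25.5 kWh
Runtime = 1 h/day × 30 days = 30 h
Power = 25.5 kWh ÷ 30 h = 0.85 kW = 850 W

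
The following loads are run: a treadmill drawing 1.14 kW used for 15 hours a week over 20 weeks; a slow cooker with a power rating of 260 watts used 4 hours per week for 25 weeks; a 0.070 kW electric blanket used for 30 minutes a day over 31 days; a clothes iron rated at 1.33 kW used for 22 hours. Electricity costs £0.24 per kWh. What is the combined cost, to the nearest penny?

£95.60

treadmill: Runtime = 15 h/week × 20 weeks = 300 h
treadmill: 1.14 kW × 300 h = 342 kWh
slow cooker: Runtime = 4 h/week × 25 weeks = 100 h
slow cooker: 0.26 kW × 100 h = 26 kWh
electric blanket: Runtime = 30 min × 31 = 930 min = 15.5 h
electric blanket: 0.07 kW × 15.5 h = 1.085 kWh
clothes iron: 1.33 kW × 22 h = 29.26 kWh
Total energy = 398.345 kWh
Cost = 398.345 × £0.24 = £95.60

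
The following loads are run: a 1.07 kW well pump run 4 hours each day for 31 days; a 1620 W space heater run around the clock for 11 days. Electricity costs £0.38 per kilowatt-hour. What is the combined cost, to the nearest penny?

well pump: Runtime = 4 h/day × 31 days = 124 h
well pump: 1.07 kW × 124 h = 132.68 kWh
space heater: Runtime = 24 h × 11 = 264 h
space heater: 1.62 kW × 264 h = 427.68 kWh
Total energy = 560.36 kWh
Cost = 560.36 × £0.38 = £212.94

£212.94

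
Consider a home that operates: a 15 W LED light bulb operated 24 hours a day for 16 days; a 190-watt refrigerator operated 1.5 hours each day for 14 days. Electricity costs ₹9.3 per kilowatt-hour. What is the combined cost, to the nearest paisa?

LED light bulb: Runtime = 24 h × 16 = 384 h
LED light bulb: 0.015 kW × 384 h = 5.76 kWh
refrigerator: Runtime = 1.5 h/day × 14 days = 21 h
refrigerator: 0.19 kW × 21 h = 3.99 kWh
Total energy = 9.75 kWh
Cost = 9.75 × ₹9.3 = ₹90.68

₹90.68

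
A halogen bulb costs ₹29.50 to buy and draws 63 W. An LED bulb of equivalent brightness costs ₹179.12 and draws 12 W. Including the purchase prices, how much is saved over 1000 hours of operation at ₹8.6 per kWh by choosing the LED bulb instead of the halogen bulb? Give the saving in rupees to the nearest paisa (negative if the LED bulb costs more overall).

halogen bulb: ₹29.50 + (63/1000) kW × 1000 h × ₹8.6 = ₹29.50 + ₹541.8 = ₹571.3
LED bulb: ₹179.12 + (12/1000) kW × 1000 h × ₹8.6 = ₹179.12 + ₹103.2 = ₹282.32
Saving = ₹571.3 − ₹282.32 = ₹288.98

₹288.98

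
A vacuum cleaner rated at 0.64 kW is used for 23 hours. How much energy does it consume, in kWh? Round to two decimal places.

14.72 kWh

Energy = 0.64 kW × 23 h = 14.72 kWh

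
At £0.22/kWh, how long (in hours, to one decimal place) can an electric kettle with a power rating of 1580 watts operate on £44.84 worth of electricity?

Energy available = £44.84 ÷ £0.22/kWh = 203.8182 kWh
Hours = 203.8182 kWh ÷ 1.58 kW = 129.0 h

129.0 h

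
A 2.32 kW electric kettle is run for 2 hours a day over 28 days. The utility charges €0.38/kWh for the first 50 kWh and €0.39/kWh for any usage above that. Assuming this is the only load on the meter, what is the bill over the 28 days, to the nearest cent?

Runtime = 2 h/day × 28 days = 56 h
Energy = 2.32 kW × 56 h = 129.92 kWh
Tier 1 (0–50 kWh): 50 × €0.38 = €19
Above 50 kWh: 79.92 × €0.39 = €31.1688
Bill = €50.17

€50.17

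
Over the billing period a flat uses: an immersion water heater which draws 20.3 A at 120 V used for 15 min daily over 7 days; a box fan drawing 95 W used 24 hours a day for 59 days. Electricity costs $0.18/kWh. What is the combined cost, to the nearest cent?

immersion water heater: Power = 20.3 A × 120 V = 2436 W = 2.436 kW
immersion water heater: Runtime = 15 min × 7 = 105 min = 1.75 h
immersion water heater: 2.436 kW × 1.75 h = 4.263 kWh
box fan: Runtime = 24 h × 59 = 1416 h
box fan: 0.095 kW × 1416 h = 134.52 kWh
Total energy = 138.783 kWh
Cost = 138.783 × $0.18 = $24.98

$24.98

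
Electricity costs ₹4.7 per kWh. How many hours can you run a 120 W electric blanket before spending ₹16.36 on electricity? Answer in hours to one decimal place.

29.0 h

Energy available = ₹16.36 ÷ ₹4.7/kWh = 3.4809 kWh
Hours = 3.4809 kWh ÷ 0.12 kW = 29.0 h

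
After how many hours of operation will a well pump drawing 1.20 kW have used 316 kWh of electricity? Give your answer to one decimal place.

Hours = 316 kWh ÷ 1.2 kW = 263.3 h

263.3 h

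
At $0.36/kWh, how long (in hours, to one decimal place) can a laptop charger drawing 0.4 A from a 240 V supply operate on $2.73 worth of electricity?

79.0 h

Power = 0.4 A × 240 V = 96 W = 0.096 kW
Energy available = $2.73 ÷ $0.36/kWh = 7.5833 kWh
Hours = 7.5833 kWh ÷ 0.096 kW = 79.0 h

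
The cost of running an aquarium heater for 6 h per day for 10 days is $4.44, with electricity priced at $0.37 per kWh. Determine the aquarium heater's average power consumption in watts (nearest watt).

Energy = $4.44 ÷ $0.37/kWh = 12 kWh
Runtime = 6 h/day × 10 days = 60 h
Power = 12 kWh ÷ 60 h = 0.2 kW = 200 W

200 W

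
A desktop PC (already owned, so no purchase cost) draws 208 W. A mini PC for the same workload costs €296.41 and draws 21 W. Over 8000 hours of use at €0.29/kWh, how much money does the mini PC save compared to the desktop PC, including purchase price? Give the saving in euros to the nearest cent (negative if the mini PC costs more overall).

desktop PC: €0.00 + (208/1000) kW × 8000 h × €0.29 = €0.00 + €482.56 = €482.56
mini PC: €296.41 + (21/1000) kW × 8000 h × €0.29 = €296.41 + €48.72 = €345.13
Saving = €482.56 − €345.13 = €137.43

€137.43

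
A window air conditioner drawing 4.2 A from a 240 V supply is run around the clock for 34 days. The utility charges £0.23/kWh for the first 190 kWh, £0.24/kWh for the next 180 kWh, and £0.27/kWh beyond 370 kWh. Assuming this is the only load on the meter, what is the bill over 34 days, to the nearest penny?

£209.08

Power = 4.2 A × 240 V = 1008 W = 1.008 kW
Runtime = 24 h × 34 = 816 h
Energy = 1.008 kW × 816 h = 822.528 kWh
Tier 1 (0–190 kWh): 190 × £0.23 = £43.7
Tier 2 (190–370 kWh): 180 × £0.24 = £43.2
Above 370 kWh: 452.528 × £0.27 = £122.18256
Bill = £209.08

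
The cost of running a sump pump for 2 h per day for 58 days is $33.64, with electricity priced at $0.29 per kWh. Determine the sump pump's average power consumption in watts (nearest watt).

1000 W

Energy = $33.64 ÷ $0.29/kWh = 116 kWh
Runtime = 2 h/day × 58 days = 116 h
Power = 116 kWh ÷ 116 h = 1 kW = 1000 W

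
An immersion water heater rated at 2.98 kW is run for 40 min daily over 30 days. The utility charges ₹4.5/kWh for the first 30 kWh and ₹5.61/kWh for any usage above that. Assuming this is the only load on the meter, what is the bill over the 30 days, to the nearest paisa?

Runtime = 40 min × 30 = 1200 min = 20 h
Energy = 2.98 kW × 20 h = 59.6 kWh
Tier 1 (0–30 kWh): 30 × ₹4.5 = ₹135
Above 30 kWh: 29.6 × ₹5.61 = ₹166.056
Bill = ₹301.06

₹301.06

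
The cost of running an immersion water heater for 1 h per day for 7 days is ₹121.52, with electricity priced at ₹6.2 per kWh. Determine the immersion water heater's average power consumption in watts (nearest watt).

2800 W

Energy = ₹121.52 ÷ ₹6.2/kWh = 19.6 kWh
Runtime = 1 h/day × 7 days = 7 h
Power = 19.6 kWh ÷ 7 h = 2.8 kW = 2800 W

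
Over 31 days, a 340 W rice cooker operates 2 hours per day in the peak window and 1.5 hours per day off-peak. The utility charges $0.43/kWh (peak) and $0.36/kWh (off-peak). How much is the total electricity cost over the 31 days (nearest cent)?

$14.76

Peak energy = 0.34 kW × 2 h × 31 = 21.08 kWh
Off-peak energy = 0.34 kW × 1.5 h × 31 = 15.81 kWh
Cost = 21.08 × $0.43 + 15.81 × $0.36 = $9.0644 + $5.6916 = $14.76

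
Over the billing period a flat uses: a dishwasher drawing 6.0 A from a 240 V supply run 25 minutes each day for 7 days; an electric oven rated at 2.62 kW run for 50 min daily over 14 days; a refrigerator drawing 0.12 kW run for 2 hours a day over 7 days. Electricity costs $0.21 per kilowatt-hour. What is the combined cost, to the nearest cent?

dishwasher: Power = 6.0 A × 240 V = 1440 W = 1.44 kW
dishwasher: Runtime = 25 min × 7 = 175 min = 2.916666… h
dishwasher: 1.44 kW × 2.916666… h = 4.2 kWh
electric oven: Runtime = 50 min × 14 = 700 min = 11.666666… h
electric oven: 2.62 kW × 11.666666… h = 30.566666… kWh
refrigerator: Runtime = 2 h/day × 7 days = 14 h
refrigerator: 0.12 kW × 14 h = 1.68 kWh
Total energy = 36.446666… kWh
Cost = 36.446666… × $0.21 = $7.65

$7.65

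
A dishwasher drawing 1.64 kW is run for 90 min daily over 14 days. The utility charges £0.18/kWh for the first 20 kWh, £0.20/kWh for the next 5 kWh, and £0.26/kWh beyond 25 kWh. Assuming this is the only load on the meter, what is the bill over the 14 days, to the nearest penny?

Runtime = 90 min × 14 = 1260 min = 21 h
Energy = 1.64 kW × 21 h = 34.44 kWh
Tier 1 (0–20 kWh): 20 × £0.18 = £3.6
Tier 2 (20–25 kWh): 5 × £0.20 = £1
Above 25 kWh: 9.44 × £0.26 = £2.4544
Bill = £7.05

£7.05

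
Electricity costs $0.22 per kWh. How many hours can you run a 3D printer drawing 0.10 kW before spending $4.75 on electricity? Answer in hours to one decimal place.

Energy available = $4.75 ÷ $0.22/kWh = 21.5909 kWh
Hours = 21.5909 kWh ÷ 0.1 kW = 215.9 h

215.9 h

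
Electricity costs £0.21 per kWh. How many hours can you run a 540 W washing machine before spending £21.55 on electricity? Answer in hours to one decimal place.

Energy available = £21.55 ÷ £0.21/kWh = 102.619 kWh
Hours = 102.619 kWh ÷ 0.54 kW = 190.0 h

190.0 h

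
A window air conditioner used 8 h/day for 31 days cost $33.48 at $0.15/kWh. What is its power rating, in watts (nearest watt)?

900 W

Energy = $33.48 ÷ $0.15/kWh = 223.2 kWh
Runtime = 8 h/day × 31 days = 248 h
Power = 223.2 kWh ÷ 248 h = 0.9 kW = 900 W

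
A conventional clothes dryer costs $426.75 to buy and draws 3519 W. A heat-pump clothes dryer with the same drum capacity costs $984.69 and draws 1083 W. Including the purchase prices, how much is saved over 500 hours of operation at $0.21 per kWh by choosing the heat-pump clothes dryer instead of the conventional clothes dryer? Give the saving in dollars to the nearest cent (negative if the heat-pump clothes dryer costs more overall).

-$302.16

conventional clothes dryer: $426.75 + (3519/1000) kW × 500 h × $0.21 = $426.75 + $369.495 = $796.245
heat-pump clothes dryer: $984.69 + (1083/1000) kW × 500 h × $0.21 = $984.69 + $113.715 = $1098.405
Saving = $796.245 − $1098.405 = −$302.16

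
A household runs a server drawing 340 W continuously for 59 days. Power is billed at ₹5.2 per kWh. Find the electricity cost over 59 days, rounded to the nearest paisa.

Runtime = 24 h × 59 = 1416 h
Energy = 0.34 kW × 1416 h = 481.44 kWh
Cost = 481.44 kWh × ₹5.2/kWh = ₹2503.49

₹2503.49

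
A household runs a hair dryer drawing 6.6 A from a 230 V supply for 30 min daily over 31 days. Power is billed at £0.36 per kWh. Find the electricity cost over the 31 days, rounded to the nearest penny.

£8.47

Power = 6.6 A × 230 V = 1518 W = 1.518 kW
Runtime = 30 min × 31 = 930 min = 15.5 h
Energy = 1.518 kW × 15.5 h = 23.529 kWh
Cost = 23.529 kWh × £0.36/kWh = £8.47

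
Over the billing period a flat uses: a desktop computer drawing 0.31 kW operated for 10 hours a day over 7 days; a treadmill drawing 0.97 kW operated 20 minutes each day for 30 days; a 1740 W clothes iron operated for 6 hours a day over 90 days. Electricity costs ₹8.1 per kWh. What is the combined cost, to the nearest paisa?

₹7865.10

desktop computer: Runtime = 10 h/day × 7 days = 70 h
desktop computer: 0.31 kW × 70 h = 21.7 kWh
treadmill: Runtime = 20 min × 30 = 600 min = 10 h
treadmill: 0.97 kW × 10 h = 9.7 kWh
clothes iron: Runtime = 6 h/day × 90 days = 540 h
clothes iron: 1.74 kW × 540 h = 939.6 kWh
Total energy = 971 kWh
Cost = 971 × ₹8.1 = ₹7865.10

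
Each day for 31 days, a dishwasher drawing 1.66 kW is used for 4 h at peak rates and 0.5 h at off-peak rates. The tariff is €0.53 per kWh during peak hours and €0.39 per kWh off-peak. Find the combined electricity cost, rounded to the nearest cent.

€119.13

Peak energy = 1.66 kW × 4 h × 31 = 205.84 kWh
Off-peak energy = 1.66 kW × 0.5 h × 31 = 25.73 kWh
Cost = 205.84 × €0.53 + 25.73 × €0.39 = €109.0952 + €10.0347 = €119.13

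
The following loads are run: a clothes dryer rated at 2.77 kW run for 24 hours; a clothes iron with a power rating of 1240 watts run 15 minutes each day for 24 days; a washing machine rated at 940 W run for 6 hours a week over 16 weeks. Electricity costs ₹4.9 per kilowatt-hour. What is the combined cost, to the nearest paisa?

clothes dryer: 2.77 kW × 24 h = 66.48 kWh
clothes iron: Runtime = 15 min × 24 = 360 min = 6 h
clothes iron: 1.24 kW × 6 h = 7.44 kWh
washing machine: Runtime = 6 h/week × 16 weeks = 96 h
washing machine: 0.94 kW × 96 h = 90.24 kWh
Total energy = 164.16 kWh
Cost = 164.16 × ₹4.9 = ₹804.38

₹804.38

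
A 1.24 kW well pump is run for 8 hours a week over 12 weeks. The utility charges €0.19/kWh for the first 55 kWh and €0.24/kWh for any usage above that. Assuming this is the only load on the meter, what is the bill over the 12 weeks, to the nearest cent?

€25.82

Runtime = 8 h/week × 12 weeks = 96 h
Energy = 1.24 kW × 96 h = 119.04 kWh
Tier 1 (0–55 kWh): 55 × €0.19 = €10.45
Above 55 kWh: 64.04 × €0.24 = €15.3696
Bill = €25.82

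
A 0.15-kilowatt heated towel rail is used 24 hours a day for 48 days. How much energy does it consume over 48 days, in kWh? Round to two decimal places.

Runtime = 24 h × 48 = 1152 h
Energy = 0.15 kW × 1152 h = 172.8 kWh

172.80 kWh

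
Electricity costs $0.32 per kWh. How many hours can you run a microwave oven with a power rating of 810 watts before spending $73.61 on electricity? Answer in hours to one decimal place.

Energy available = $73.61 ÷ $0.32/kWh = 230.0313 kWh
Hours = 230.0313 kWh ÷ 0.81 kW = 284.0 h

284.0 h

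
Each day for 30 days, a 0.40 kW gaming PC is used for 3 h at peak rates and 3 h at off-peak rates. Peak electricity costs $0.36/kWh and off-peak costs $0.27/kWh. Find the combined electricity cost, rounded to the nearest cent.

$22.68

Peak energy = 0.4 kW × 3 h × 30 = 36 kWh
Off-peak energy = 0.4 kW × 3 h × 30 = 36 kWh
Cost = 36 × $0.36 + 36 × $0.27 = $12.96 + $9.72 = $22.68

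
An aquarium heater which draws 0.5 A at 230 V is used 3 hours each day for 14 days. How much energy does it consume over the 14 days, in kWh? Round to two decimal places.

4.83 kWh

Power = 0.5 A × 230 V = 115 W = 0.115 kW
Runtime = 3 h/day × 14 days = 42 h
Energy = 0.115 kW × 42 h = 4.83 kWh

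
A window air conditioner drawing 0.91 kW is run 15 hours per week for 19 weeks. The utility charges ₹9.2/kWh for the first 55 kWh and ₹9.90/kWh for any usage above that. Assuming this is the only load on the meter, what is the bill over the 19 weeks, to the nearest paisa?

Runtime = 15 h/week × 19 weeks = 285 h
Energy = 0.91 kW × 285 h = 259.35 kWh
Tier 1 (0–55 kWh): 55 × ₹9.2 = ₹506
Above 55 kWh: 204.35 × ₹9.90 = ₹2023.065
Bill = ₹2529.07

₹2529.07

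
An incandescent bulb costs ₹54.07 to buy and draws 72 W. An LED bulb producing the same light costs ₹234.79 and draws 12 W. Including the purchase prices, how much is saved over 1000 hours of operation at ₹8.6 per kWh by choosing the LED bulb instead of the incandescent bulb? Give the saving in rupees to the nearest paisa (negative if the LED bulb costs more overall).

incandescent bulb: ₹54.07 + (72/1000) kW × 1000 h × ₹8.6 = ₹54.07 + ₹619.2 = ₹673.27
LED bulb: ₹234.79 + (12/1000) kW × 1000 h × ₹8.6 = ₹234.79 + ₹103.2 = ₹337.99
Saving = ₹673.27 − ₹337.99 = ₹335.28

₹335.28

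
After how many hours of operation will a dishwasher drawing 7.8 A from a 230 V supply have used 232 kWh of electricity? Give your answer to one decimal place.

129.3 h

Power = 7.8 A × 230 V = 1794 W = 1.794 kW
Hours = 232 kWh ÷ 1.794 kW = 129.3 h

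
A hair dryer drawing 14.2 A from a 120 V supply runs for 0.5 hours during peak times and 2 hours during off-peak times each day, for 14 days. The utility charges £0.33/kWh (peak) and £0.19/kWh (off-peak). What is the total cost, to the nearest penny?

£13.00

Power = 14.2 A × 120 V = 1704 W = 1.704 kW
Peak energy = 1.704 kW × 0.5 h × 14 = 11.928 kWh
Off-peak energy = 1.704 kW × 2 h × 14 = 47.712 kWh
Cost = 11.928 × £0.33 + 47.712 × £0.19 = £3.93624 + £9.06528 = £13.00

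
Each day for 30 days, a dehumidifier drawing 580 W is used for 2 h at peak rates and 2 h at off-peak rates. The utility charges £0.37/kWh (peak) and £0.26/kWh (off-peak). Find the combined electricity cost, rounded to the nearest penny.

£21.92

Peak energy = 0.58 kW × 2 h × 30 = 34.8 kWh
Off-peak energy = 0.58 kW × 2 h × 30 = 34.8 kWh
Cost = 34.8 × £0.37 + 34.8 × £0.26 = £12.876 + £9.048 = £21.92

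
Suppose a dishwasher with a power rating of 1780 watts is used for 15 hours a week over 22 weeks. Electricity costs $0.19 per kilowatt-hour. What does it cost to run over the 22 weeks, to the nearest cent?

$111.61

Runtime = 15 h/week × 22 weeks = 330 h
Energy = 1.78 kW × 330 h = 587.4 kWh
Cost = 587.4 kWh × $0.19/kWh = $111.61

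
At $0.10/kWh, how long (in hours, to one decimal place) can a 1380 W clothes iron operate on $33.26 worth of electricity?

Energy available = $33.26 ÷ $0.10/kWh = 332.6 kWh
Hours = 332.6 kWh ÷ 1.38 kW = 241.0 h

241.0 h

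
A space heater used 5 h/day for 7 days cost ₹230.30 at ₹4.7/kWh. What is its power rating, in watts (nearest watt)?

1400 W

Energy = ₹230.30 ÷ ₹4.7/kWh = 49 kWh
Runtime = 5 h/day × 7 days = 35 h
Power = 49 kWh ÷ 35 h = 1.4 kW = 1400 W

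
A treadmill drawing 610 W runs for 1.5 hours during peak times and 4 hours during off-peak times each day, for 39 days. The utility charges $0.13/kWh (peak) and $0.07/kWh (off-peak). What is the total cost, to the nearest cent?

Peak energy = 0.61 kW × 1.5 h × 39 = 35.685 kWh
Off-peak energy = 0.61 kW × 4 h × 39 = 95.16 kWh
Cost = 35.685 × $0.13 + 95.16 × $0.07 = $4.63905 + $6.6612 = $11.30

$11.30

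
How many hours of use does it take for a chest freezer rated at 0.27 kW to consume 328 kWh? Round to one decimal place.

Hours = 328 kWh ÷ 0.27 kW = 1214.8 h

1214.8 h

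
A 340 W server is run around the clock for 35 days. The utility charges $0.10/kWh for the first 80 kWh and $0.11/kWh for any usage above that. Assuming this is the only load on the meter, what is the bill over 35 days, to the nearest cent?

$30.62

Runtime = 24 h × 35 = 840 h
Energy = 0.34 kW × 840 h = 285.6 kWh
Tier 1 (0–80 kWh): 80 × $0.10 = $8
Above 80 kWh: 205.6 × $0.11 = $22.616
Bill = $30.62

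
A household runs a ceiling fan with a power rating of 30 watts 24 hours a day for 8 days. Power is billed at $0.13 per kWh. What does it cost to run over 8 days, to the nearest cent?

$0.75

Runtime = 24 h × 8 = 192 h
Energy = 0.03 kW × 192 h = 5.76 kWh
Cost = 5.76 kWh × $0.13/kWh = $0.75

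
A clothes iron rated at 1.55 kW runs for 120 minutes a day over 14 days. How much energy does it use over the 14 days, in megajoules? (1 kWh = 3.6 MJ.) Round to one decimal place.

Runtime = 120 min × 14 = 1680 min = 28 h
Energy = 1.55 kW × 28 h = 43.4 kWh
= 43.4 × 3.6 MJ = 156.2 MJ

156.2 MJ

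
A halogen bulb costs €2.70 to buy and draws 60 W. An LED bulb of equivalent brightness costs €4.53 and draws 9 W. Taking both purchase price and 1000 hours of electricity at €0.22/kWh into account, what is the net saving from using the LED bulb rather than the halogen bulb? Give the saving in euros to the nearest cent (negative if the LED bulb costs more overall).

€9.39

halogen bulb: €2.70 + (60/1000) kW × 1000 h × €0.22 = €2.70 + €13.2 = €15.9
LED bulb: €4.53 + (9/1000) kW × 1000 h × €0.22 = €4.53 + €1.98 = €6.51
Saving = €15.9 − €6.51 = €9.39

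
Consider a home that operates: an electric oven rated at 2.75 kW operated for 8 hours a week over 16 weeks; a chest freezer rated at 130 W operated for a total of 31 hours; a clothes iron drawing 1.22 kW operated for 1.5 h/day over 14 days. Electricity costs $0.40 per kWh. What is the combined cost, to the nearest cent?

electric oven: Runtime = 8 h/week × 16 weeks = 128 h
electric oven: 2.75 kW × 128 h = 352 kWh
chest freezer: 0.13 kW × 31 h = 4.03 kWh
clothes iron: Runtime = 1.5 h/day × 14 days = 21 h
clothes iron: 1.22 kW × 21 h = 25.62 kWh
Total energy = 381.65 kWh
Cost = 381.65 × $0.40 = $152.66

$152.66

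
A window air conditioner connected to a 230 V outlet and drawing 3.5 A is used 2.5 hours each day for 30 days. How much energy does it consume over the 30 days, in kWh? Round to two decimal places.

60.38 kWh

Power = 3.5 A × 230 V = 805 W = 0.805 kW
Runtime = 2.5 h/day × 30 days = 75 h
Energy = 0.805 kW × 75 h = 60.375 kWh ≈ 60.38 kWh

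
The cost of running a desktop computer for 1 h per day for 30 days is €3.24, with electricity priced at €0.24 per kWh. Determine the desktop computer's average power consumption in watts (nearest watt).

450 W

Energy = €3.24 ÷ €0.24/kWh = 13.5 kWh
Runtime = 1 h/day × 30 days = 30 h
Power = 13.5 kWh ÷ 30 h = 0.45 kW = 450 W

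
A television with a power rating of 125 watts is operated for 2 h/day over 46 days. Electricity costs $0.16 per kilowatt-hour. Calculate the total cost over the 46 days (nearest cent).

Runtime = 2 h/day × 46 days = 92 h
Energy = 0.125 kW × 92 h = 11.5 kWh
Cost = 11.5 kWh × $0.16/kWh = $1.84

$1.84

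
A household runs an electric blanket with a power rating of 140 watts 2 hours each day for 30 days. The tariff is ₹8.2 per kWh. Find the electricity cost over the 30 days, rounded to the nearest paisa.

₹68.88

Runtime = 2 h/day × 30 days = 60 h
Energy = 0.14 kW × 60 h = 8.4 kWh
Cost = 8.4 kWh × ₹8.2/kWh = ₹68.88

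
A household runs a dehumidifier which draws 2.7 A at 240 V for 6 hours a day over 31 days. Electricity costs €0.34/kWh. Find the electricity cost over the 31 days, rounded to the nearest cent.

€40.98

Power = 2.7 A × 240 V = 648 W = 0.648 kW
Runtime = 6 h/day × 31 days = 186 h
Energy = 0.648 kW × 186 h = 120.528 kWh
Cost = 120.528 kWh × €0.34/kWh = €40.98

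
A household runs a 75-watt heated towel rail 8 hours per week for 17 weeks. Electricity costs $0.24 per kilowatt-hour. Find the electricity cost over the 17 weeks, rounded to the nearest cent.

$2.45

Runtime = 8 h/week × 17 weeks = 136 h
Energy = 0.075 kW × 136 h = 10.2 kWh
Cost = 10.2 kWh × $0.24/kWh = $2.45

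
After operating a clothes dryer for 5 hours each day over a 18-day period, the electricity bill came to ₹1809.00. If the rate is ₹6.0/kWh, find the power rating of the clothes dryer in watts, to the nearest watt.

Energy = ₹1809.00 ÷ ₹6.0/kWh = 301.5 kWh
Runtime = 5 h/day × 18 days = 90 h
Power = 301.5 kWh ÷ 90 h = 3.35 kW = 3350 W

3350 W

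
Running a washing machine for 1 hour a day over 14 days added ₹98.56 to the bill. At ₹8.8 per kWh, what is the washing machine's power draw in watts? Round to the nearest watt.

Energy = ₹98.56 ÷ ₹8.8/kWh = 11.2 kWh
Runtime = 1 h/day × 14 days = 14 h
Power = 11.2 kWh ÷ 14 h = 0.8 kW = 800 W

800 W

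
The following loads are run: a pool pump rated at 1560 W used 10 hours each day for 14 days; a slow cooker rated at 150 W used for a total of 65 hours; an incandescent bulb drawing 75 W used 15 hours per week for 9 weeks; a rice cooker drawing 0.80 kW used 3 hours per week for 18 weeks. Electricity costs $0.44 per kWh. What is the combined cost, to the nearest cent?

$123.85

pool pump: Runtime = 10 h/day × 14 days = 140 h
pool pump: 1.56 kW × 140 h = 218.4 kWh
slow cooker: 0.15 kW × 65 h = 9.75 kWh
incandescent bulb: Runtime = 15 h/week × 9 weeks = 135 h
incandescent bulb: 0.075 kW × 135 h = 10.125 kWh
rice cooker: Runtime = 3 h/week × 18 weeks = 54 h
rice cooker: 0.8 kW × 54 h = 43.2 kWh
Total energy = 281.475 kWh
Cost = 281.475 × $0.44 = $123.85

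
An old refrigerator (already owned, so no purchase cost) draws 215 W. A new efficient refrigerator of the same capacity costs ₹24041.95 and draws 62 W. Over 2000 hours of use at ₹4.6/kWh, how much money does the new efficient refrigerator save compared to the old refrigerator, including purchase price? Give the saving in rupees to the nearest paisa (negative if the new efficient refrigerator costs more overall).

-₹22634.35

old refrigerator: ₹0.00 + (215/1000) kW × 2000 h × ₹4.6 = ₹0.00 + ₹1978 = ₹1978
new efficient refrigerator: ₹24041.95 + (62/1000) kW × 2000 h × ₹4.6 = ₹24041.95 + ₹570.4 = ₹24612.35
Saving = ₹1978 − ₹24612.35 = −₹22634.35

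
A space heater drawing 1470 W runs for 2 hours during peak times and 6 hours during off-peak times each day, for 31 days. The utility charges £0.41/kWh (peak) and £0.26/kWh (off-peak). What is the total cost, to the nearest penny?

Peak energy = 1.47 kW × 2 h × 31 = 91.14 kWh
Off-peak energy = 1.47 kW × 6 h × 31 = 273.42 kWh
Cost = 91.14 × £0.41 + 273.42 × £0.26 = £37.3674 + £71.0892 = £108.46

£108.46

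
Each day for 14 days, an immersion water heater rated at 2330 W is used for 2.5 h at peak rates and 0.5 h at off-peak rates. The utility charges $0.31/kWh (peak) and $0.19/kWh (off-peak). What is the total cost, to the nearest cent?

Peak energy = 2.33 kW × 2.5 h × 14 = 81.55 kWh
Off-peak energy = 2.33 kW × 0.5 h × 14 = 16.31 kWh
Cost = 81.55 × $0.31 + 16.31 × $0.19 = $25.2805 + $3.0989 = $28.38

$28.38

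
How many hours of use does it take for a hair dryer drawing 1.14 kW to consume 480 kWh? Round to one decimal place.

Hours = 480 kWh ÷ 1.14 kW = 421.1 h

421.1 h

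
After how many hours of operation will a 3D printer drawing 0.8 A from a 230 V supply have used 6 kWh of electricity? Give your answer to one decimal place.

Power = 0.8 A × 230 V = 184 W = 0.184 kW
Hours = 6 kWh ÷ 0.184 kW = 32.6 h

32.6 h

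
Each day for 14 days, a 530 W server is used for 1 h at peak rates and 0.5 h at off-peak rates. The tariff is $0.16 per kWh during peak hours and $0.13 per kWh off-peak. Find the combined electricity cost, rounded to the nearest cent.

Peak energy = 0.53 kW × 1 h × 14 = 7.42 kWh
Off-peak energy = 0.53 kW × 0.5 h × 14 = 3.71 kWh
Cost = 7.42 × $0.16 + 3.71 × $0.13 = $1.1872 + $0.4823 = $1.67

$1.67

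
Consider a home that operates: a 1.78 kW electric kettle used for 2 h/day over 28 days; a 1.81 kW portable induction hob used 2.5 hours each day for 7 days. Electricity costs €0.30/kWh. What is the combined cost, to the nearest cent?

€39.41

electric kettle: Runtime = 2 h/day × 28 days = 56 h
electric kettle: 1.78 kW × 56 h = 99.68 kWh
portable induction hob: Runtime = 2.5 h/day × 7 days = 17.5 h
portable induction hob: 1.81 kW × 17.5 h = 31.675 kWh
Total energy = 131.355 kWh
Cost = 131.355 × €0.30 = €39.41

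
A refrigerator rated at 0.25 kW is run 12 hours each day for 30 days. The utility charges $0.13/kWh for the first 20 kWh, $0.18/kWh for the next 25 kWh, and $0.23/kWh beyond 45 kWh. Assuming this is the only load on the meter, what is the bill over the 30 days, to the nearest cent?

$17.45

Runtime = 12 h/day × 30 days = 360 h
Energy = 0.25 kW × 360 h = 90 kWh
Tier 1 (0–20 kWh): 20 × $0.13 = $2.6
Tier 2 (20–45 kWh): 25 × $0.18 = $4.5
Above 45 kWh: 45 × $0.23 = $10.35
Bill = $17.45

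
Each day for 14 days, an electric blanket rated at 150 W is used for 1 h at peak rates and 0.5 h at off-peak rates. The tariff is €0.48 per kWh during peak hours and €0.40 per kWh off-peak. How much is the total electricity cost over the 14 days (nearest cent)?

€1.43

Peak energy = 0.15 kW × 1 h × 14 = 2.1 kWh
Off-peak energy = 0.15 kW × 0.5 h × 14 = 1.05 kWh
Cost = 2.1 × €0.48 + 1.05 × €0.40 = €1.008 + €0.42 = €1.43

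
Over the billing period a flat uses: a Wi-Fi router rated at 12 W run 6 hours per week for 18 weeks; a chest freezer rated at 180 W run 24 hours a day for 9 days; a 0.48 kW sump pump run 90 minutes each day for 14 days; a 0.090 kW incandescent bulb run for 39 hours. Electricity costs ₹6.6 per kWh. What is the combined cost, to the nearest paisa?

₹354.86

Wi-Fi router: Runtime = 6 h/week × 18 weeks = 108 h
Wi-Fi router: 0.012 kW × 108 h = 1.296 kWh
chest freezer: Runtime = 24 h × 9 = 216 h
chest freezer: 0.18 kW × 216 h = 38.88 kWh
sump pump: Runtime = 90 min × 14 = 1260 min = 21 h
sump pump: 0.48 kW × 21 h = 10.08 kWh
incandescent bulb: 0.09 kW × 39 h = 3.51 kWh
Total energy = 53.766 kWh
Cost = 53.766 × ₹6.6 = ₹354.86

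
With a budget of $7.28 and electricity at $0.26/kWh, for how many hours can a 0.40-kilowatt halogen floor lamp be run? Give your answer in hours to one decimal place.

70.0 h

Energy available = $7.28 ÷ $0.26/kWh = 28 kWh
Hours = 28 kWh ÷ 0.4 kW = 70.0 h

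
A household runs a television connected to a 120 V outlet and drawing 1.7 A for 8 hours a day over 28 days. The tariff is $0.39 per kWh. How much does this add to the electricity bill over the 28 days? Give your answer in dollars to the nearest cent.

Power = 1.7 A × 120 V = 204 W = 0.204 kW
Runtime = 8 h/day × 28 days = 224 h
Energy = 0.204 kW × 224 h = 45.696 kWh
Cost = 45.696 kWh × $0.39/kWh = $17.82

$17.82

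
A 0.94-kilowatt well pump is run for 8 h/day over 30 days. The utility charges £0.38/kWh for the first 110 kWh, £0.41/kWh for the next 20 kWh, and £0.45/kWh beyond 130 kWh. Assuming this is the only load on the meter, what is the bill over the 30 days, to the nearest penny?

£93.02

Runtime = 8 h/day × 30 days = 240 h
Energy = 0.94 kW × 240 h = 225.6 kWh
Tier 1 (0–110 kWh): 110 × £0.38 = £41.8
Tier 2 (110–130 kWh): 20 × £0.41 = £8.2
Above 130 kWh: 95.6 × £0.45 = £43.02
Bill = £93.02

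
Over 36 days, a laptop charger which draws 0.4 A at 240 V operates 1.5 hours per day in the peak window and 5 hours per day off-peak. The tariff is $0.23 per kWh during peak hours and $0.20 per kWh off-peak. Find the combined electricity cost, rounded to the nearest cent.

$4.65

Power = 0.4 A × 240 V = 96 W = 0.096 kW
Peak energy = 0.096 kW × 1.5 h × 36 = 5.184 kWh
Off-peak energy = 0.096 kW × 5 h × 36 = 17.28 kWh
Cost = 5.184 × $0.23 + 17.28 × $0.20 = $1.19232 + $3.456 = $4.65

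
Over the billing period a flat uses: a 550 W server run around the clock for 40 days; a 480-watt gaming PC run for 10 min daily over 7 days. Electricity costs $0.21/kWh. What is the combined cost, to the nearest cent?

$111.00

server: Runtime = 24 h × 40 = 960 h
server: 0.55 kW × 960 h = 528 kWh
gaming PC: Runtime = 10 min × 7 = 70 min = 1.166666… h
gaming PC: 0.48 kW × 1.166666… h = 0.56 kWh
Total energy = 528.56 kWh
Cost = 528.56 × $0.21 = $111.00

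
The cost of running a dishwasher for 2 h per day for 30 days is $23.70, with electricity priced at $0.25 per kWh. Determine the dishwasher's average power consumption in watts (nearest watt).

Energy = $23.70 ÷ $0.25/kWh = 94.8 kWh
Runtime = 2 h/day × 30 days = 60 h
Power = 94.8 kWh ÷ 60 h = 1.58 kW = 1580 W

1580 W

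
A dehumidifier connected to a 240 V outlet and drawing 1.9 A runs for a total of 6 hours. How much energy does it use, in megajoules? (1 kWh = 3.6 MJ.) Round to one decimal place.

9.8 MJ

Power = 1.9 A × 240 V = 456 W = 0.456 kW
Energy = 0.456 kW × 6 h = 2.736 kWh
= 2.736 × 3.6 MJ = 9.8 MJ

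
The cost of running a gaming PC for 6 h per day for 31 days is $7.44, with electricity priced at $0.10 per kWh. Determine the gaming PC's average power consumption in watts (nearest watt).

400 W

Energy = $7.44 ÷ $0.10/kWh = 74.4 kWh
Runtime = 6 h/day × 31 days = 186 h
Power = 74.4 kWh ÷ 186 h = 0.4 kW = 400 W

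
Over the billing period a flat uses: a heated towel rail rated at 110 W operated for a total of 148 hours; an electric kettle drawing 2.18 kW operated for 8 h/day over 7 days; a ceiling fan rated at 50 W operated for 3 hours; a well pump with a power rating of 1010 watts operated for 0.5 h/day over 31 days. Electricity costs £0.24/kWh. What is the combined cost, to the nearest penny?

heated towel rail: 0.11 kW × 148 h = 16.28 kWh
electric kettle: Runtime = 8 h/day × 7 days = 56 h
electric kettle: 2.18 kW × 56 h = 122.08 kWh
ceiling fan: 0.05 kW × 3 h = 0.15 kWh
well pump: Runtime = 0.5 h/day × 31 days = 15.5 h
well pump: 1.01 kW × 15.5 h = 15.655 kWh
Total energy = 154.165 kWh
Cost = 154.165 × £0.24 = £37.00

£37.00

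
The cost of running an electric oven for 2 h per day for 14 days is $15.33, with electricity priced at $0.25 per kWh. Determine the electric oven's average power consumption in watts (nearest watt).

2190 W

Energy = $15.33 ÷ $0.25/kWh = 61.32 kWh
Runtime = 2 h/day × 14 days = 28 h
Power = 61.32 kWh ÷ 28 h = 2.19 kW = 2190 W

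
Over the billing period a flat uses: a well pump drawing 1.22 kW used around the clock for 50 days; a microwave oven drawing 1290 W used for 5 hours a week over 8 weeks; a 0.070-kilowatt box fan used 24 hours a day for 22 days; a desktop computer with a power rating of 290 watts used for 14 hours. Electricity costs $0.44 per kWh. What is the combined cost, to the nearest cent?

$684.91

well pump: Runtime = 24 h × 50 = 1200 h
well pump: 1.22 kW × 1200 h = 1464 kWh
microwave oven: Runtime = 5 h/week × 8 weeks = 40 h
microwave oven: 1.29 kW × 40 h = 51.6 kWh
box fan: Runtime = 24 h × 22 = 528 h
box fan: 0.07 kW × 528 h = 36.96 kWh
desktop computer: 0.29 kW × 14 h = 4.06 kWh
Total energy = 1556.62 kWh
Cost = 1556.62 × $0.44 = $684.91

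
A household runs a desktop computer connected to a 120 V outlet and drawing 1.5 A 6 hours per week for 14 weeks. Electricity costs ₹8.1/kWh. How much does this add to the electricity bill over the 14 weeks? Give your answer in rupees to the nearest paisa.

Power = 1.5 A × 120 V = 180 W = 0.18 kW
Runtime = 6 h/week × 14 weeks = 84 h
Energy = 0.18 kW × 84 h = 15.12 kWh
Cost = 15.12 kWh × ₹8.1/kWh = ₹122.47

₹122.47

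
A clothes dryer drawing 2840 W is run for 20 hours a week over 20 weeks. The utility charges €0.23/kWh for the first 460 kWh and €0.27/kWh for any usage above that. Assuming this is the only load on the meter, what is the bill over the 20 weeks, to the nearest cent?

€288.32

Runtime = 20 h/week × 20 weeks = 400 h
Energy = 2.84 kW × 400 h = 1136 kWh
Tier 1 (0–460 kWh): 460 × €0.23 = €105.8
Above 460 kWh: 676 × €0.27 = €182.52
Bill = €288.32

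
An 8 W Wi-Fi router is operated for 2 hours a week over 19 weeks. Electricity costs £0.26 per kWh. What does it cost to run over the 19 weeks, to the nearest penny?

Runtime = 2 h/week × 19 weeks = 38 h
Energy = 0.008 kW × 38 h = 0.304 kWh
Cost = 0.304 kWh × £0.26/kWh = £0.08

£0.08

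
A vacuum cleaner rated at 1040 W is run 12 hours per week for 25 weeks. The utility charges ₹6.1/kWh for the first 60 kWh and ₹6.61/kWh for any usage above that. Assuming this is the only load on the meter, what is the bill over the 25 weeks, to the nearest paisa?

₹2031.72

Runtime = 12 h/week × 25 weeks = 300 h
Energy = 1.04 kW × 300 h = 312 kWh
Tier 1 (0–60 kWh): 60 × ₹6.1 = ₹366
Above 60 kWh: 252 × ₹6.61 = ₹1665.72
Bill = ₹2031.72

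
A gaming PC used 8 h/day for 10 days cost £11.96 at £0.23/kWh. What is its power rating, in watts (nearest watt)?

Energy = £11.96 ÷ £0.23/kWh = 52 kWh
Runtime = 8 h/day × 10 days = 80 h
Power = 52 kWh ÷ 80 h = 0.65 kW = 650 W

650 W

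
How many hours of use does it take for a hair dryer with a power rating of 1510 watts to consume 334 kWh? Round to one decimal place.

Hours = 334 kWh ÷ 1.51 kW = 221.2 h

221.2 h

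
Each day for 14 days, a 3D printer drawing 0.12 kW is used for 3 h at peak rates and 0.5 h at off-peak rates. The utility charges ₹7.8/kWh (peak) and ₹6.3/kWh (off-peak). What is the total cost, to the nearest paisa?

Peak energy = 0.12 kW × 3 h × 14 = 5.04 kWh
Off-peak energy = 0.12 kW × 0.5 h × 14 = 0.84 kWh
Cost = 5.04 × ₹7.8 + 0.84 × ₹6.3 = ₹39.312 + ₹5.292 = ₹44.60

₹44.60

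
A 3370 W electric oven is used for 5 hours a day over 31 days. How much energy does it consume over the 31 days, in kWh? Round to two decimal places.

522.35 kWh

Runtime = 5 h/day × 31 days = 155 h
Energy = 3.37 kW × 155 h = 522.35 kWh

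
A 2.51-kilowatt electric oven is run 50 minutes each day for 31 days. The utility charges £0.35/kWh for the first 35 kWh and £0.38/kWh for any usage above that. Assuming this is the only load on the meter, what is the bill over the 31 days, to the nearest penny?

Runtime = 50 min × 31 = 1550 min = 25.833333… h
Energy = 2.51 kW × 25.833333… h = 64.841666… kWh
Tier 1 (0–35 kWh): 35 × £0.35 = £12.25
Above 35 kWh: 29.841666… × £0.38 = £11.339833…
Bill = £23.59

£23.59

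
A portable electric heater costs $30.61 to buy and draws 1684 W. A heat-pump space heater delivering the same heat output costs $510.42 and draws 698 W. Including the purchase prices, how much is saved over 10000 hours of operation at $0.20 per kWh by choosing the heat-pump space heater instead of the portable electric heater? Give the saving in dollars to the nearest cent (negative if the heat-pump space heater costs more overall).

$1492.19

portable electric heater: $30.61 + (1684/1000) kW × 10000 h × $0.20 = $30.61 + $3368 = $3398.61
heat-pump space heater: $510.42 + (698/1000) kW × 10000 h × $0.20 = $510.42 + $1396 = $1906.42
Saving = $3398.61 − $1906.42 = $1492.19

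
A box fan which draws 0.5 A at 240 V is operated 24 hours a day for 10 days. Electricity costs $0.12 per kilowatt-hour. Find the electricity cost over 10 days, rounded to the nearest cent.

Power = 0.5 A × 240 V = 120 W = 0.12 kW
Runtime = 24 h × 10 = 240 h
Energy = 0.12 kW × 240 h = 28.8 kWh
Cost = 28.8 kWh × $0.12/kWh = $3.46

$3.46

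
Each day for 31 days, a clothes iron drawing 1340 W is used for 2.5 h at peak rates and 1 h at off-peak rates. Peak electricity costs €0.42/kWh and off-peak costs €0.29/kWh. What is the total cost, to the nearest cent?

€55.66

Peak energy = 1.34 kW × 2.5 h × 31 = 103.85 kWh
Off-peak energy = 1.34 kW × 1 h × 31 = 41.54 kWh
Cost = 103.85 × €0.42 + 41.54 × €0.29 = €43.617 + €12.0466 = €55.66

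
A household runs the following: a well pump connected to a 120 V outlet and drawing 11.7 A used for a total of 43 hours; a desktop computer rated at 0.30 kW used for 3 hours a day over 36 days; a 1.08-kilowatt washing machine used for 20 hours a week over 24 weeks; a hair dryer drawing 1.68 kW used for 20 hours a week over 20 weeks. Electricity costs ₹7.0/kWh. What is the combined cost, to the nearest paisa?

₹8982.20

well pump: Power = 11.7 A × 120 V = 1404 W = 1.404 kW
well pump: 1.404 kW × 43 h = 60.372 kWh
desktop computer: Runtime = 3 h/day × 36 days = 108 h
desktop computer: 0.3 kW × 108 h = 32.4 kWh
washing machine: Runtime = 20 h/week × 24 weeks = 480 h
washing machine: 1.08 kW × 480 h = 518.4 kWh
hair dryer: Runtime = 20 h/week × 20 weeks = 400 h
hair dryer: 1.68 kW × 400 h = 672 kWh
Total energy = 1283.172 kWh
Cost = 1283.172 × ₹7.0 = ₹8982.20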